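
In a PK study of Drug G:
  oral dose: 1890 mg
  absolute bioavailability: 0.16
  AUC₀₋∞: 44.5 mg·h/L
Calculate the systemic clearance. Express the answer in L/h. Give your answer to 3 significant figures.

6.80 L/h

CL = F·Dose / AUC = 0.16 × 1890 / 44.5 = 6.796 L/h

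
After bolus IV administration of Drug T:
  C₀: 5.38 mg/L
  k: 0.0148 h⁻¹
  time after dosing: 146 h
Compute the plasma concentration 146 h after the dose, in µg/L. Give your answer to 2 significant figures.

620 µg/L

C = C₀ · e^(−k·t) = 5.380 × e^(−0.01480 × 146)
  = 5.380 × 0.1152 = 0.6198 mg/L
Convert: 0.6198 mg/L × 1000 = 619.8 µg/L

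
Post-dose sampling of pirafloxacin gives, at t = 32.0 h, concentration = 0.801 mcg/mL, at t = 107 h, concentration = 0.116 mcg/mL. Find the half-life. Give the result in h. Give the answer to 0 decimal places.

27 h

k = ln(C₁/C₂) / (t₂ − t₁) = ln(0.801/0.116) / (107 − 32.0)
  = 1.932 / 75.00 = 0.02576 h⁻¹
t½ = ln2 / k = 0.693147 / 0.02576 = 26.91 h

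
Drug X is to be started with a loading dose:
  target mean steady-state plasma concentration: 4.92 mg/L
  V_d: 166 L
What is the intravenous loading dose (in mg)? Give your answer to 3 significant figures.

LD = Css × Vd = 4.92 × 166 = 816.7 mg

817 mg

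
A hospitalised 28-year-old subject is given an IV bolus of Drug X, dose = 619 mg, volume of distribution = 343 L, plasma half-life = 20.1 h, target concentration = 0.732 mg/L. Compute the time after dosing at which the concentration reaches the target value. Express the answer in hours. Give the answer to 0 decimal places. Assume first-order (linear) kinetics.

C₀ = Dose / Vd = 619.0 / 343 = 1.805 mg/L
k = ln2 / t½ = 0.693147 / 20.1 = 0.03448 h⁻¹
t = ln(C₀ / C) / k = ln(1.805 / 0.732) / 0.03448
  = ln(2.466) / 0.03448 = 0.9026 / 0.03448 = 26.18 h

26 h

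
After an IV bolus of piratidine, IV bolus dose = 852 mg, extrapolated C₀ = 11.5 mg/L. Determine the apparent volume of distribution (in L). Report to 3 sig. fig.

Vd = Dose / C₀ = 852.0 / 11.5 = 74.09 L

74.1 L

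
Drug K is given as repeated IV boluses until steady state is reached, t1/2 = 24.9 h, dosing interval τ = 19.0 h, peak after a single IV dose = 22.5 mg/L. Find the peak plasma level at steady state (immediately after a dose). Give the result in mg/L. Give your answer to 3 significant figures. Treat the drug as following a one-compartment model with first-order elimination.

54.8 mg/L

k = ln2 / t½ = 0.693147 / 24.9 = 0.02784 h⁻¹
e^(−kτ) = e^(−0.02784 × 19.0) = 0.5892
Accumulation ratio R = 1 / (1 − e^(−kτ)) = 1 / (1 − 0.5892) = 2.434
Steady-state peak = C₀ × R = 22.5 × 2.434 = 54.77 mg/L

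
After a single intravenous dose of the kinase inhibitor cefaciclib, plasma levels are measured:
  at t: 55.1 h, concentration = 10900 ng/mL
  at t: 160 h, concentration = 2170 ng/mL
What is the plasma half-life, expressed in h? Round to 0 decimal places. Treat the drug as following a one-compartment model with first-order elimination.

45 h

k = ln(C₁/C₂) / (t₂ − t₁) = ln(10900/2170) / (160 − 55.1)
  = 1.614 / 104.9 = 0.01539 h⁻¹
t½ = ln2 / k = 0.693147 / 0.01539 = 45.04 h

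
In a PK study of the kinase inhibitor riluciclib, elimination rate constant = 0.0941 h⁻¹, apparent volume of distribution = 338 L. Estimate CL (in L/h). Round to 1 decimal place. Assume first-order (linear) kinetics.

31.8 L/h

CL = k × Vd = 0.0941 × 338 = 31.81 L/h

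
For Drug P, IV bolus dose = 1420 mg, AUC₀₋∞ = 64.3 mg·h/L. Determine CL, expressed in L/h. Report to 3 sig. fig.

22.1 L/h

CL = Dose / AUC = 1420 / 64.3 = 22.08 L/h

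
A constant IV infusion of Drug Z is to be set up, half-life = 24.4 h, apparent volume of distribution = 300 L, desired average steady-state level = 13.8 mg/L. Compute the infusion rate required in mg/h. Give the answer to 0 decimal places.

k = ln2 / t½ = 0.693147 / 24.4 = 0.02841 h⁻¹
CL = k × Vd = 0.02841 × 300 = 8.523 L/h
At steady state, infusion rate R₀ = Css × CL = 13.8 × 8.523 = 117.6 mg/h

118 mg/h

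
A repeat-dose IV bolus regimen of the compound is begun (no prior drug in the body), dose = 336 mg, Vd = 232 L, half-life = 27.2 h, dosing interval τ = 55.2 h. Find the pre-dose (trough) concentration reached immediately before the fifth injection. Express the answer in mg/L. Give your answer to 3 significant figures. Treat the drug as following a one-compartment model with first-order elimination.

0.468 mg/L

C₀ per dose = Dose / Vd = 336 / 232 = 1.448 mg/L
k = ln2 / t½ = 0.693147 / 27.2 = 0.02548 h⁻¹
Fraction remaining after one interval: r = e^(−kτ) = e^(−0.02548 × 55.2) = 0.2450
Before dose 5, 4 doses have been given (aged 1τ, 2τ, 3τ, 4τ).
C_trough = C₀ × (r + r² + … + r^4) = C₀ × r(1−r^4)/(1−r)
        = 1.448 × 0.2450 × (1 − 0.003603) / (1 − 0.2450) = 0.4682 mg/L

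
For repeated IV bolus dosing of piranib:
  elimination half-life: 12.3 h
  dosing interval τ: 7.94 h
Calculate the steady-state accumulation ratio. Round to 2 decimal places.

k = ln2 / t½ = 0.693147 / 12.3 = 0.05635 h⁻¹
e^(−kτ) = e^(−0.05635 × 7.94) = 0.6393
Accumulation ratio R = 1 / (1 − e^(−kτ)) = 1 / (1 − 0.6393) = 2.772

2.77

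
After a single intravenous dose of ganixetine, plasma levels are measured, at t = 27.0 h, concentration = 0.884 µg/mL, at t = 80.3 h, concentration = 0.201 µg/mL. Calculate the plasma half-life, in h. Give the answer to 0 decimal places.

25 h

k = ln(C₁/C₂) / (t₂ − t₁) = ln(0.884/0.201) / (80.3 − 27.0)
  = 1.481 / 53.30 = 0.02779 h⁻¹
t½ = ln2 / k = 0.693147 / 0.02779 = 24.94 h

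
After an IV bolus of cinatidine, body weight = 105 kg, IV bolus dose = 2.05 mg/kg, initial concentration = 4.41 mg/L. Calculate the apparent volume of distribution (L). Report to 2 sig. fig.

Dose = 2.05 × 105 = 215.3 mg
Vd = Dose / C₀ = 215.3 / 4.41 = 48.82 L

49 L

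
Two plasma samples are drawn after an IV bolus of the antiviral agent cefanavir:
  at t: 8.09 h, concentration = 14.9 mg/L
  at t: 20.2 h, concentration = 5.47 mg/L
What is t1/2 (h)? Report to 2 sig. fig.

8.4 h

k = ln(C₁/C₂) / (t₂ − t₁) = ln(14.9/5.47) / (20.2 − 8.09)
  = 1.002 / 12.11 = 0.08274 h⁻¹
t½ = ln2 / k = 0.693147 / 0.08274 = 8.377 h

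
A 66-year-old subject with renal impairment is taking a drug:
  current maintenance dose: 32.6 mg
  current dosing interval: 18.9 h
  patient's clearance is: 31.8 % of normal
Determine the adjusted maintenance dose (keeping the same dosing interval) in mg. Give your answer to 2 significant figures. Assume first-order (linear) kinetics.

10 mg

To keep the same average steady-state level, dosing rate must scale with clearance.
CL ratio = 31.8 / 100 = 0.3180
New dose (same interval) = 32.6 × 0.3180 = 10.37 mg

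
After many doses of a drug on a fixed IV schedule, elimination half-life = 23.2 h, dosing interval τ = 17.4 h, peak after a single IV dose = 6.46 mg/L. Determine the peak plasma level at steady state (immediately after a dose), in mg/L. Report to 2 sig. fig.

k = ln2 / t½ = 0.693147 / 23.2 = 0.02988 h⁻¹
e^(−kτ) = e^(−0.02988 × 17.4) = 0.5946
Accumulation ratio R = 1 / (1 − e^(−kτ)) = 1 / (1 − 0.5946) = 2.467
Steady-state peak = C₀ × R = 6.46 × 2.467 = 15.94 mg/L

16 mg/L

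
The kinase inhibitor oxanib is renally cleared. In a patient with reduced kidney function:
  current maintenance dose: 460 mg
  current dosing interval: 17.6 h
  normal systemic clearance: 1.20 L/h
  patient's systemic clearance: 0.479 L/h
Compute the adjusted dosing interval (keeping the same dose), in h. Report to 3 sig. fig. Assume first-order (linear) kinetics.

To keep the same average steady-state level, dosing rate must scale with clearance.
CL ratio = 0.479 / 1.20 = 0.3992
New interval (same dose) = 17.6 / 0.3992 = 44.09 h

44.1 h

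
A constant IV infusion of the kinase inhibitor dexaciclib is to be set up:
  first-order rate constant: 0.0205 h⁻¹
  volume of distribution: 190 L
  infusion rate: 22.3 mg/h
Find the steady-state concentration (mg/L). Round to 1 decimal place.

CL = k × Vd = 0.02050 × 190 = 3.895 L/h
At steady state Css = R₀ / CL = 22.3 / 3.895 = 5.725 mg/L

5.7 mg/L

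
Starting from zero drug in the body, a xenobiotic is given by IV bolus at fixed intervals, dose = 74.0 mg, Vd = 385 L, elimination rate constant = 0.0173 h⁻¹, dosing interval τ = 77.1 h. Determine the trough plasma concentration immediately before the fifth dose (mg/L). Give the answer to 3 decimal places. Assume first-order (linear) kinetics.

0.068 mg/L

C₀ per dose = Dose / Vd = 74.0 / 385 = 0.1922 mg/L
Fraction remaining after one interval: r = e^(−kτ) = e^(−0.01730 × 77.1) = 0.2635
Before dose 5, 4 doses have been given (aged 1τ, 2τ, 3τ, 4τ).
C_trough = C₀ × (r + r² + … + r^4) = C₀ × r(1−r^4)/(1−r)
        = 0.1922 × 0.2635 × (1 − 0.004821) / (1 − 0.2635) = 0.06843 mg/L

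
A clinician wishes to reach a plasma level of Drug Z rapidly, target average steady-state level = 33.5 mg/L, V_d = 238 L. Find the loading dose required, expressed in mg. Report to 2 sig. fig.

8000 mg

LD = Css × Vd = 33.5 × 238 = 7973 mg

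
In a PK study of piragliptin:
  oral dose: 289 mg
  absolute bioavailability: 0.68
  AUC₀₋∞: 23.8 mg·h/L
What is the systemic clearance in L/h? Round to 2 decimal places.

CL = F·Dose / AUC = 0.68 × 289 / 23.8 = 8.257 L/h

8.26 L/h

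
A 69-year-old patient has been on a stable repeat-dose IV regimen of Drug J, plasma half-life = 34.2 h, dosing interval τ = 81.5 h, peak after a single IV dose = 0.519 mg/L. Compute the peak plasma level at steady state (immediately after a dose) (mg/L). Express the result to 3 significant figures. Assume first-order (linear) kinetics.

0.642 mg/L

k = ln2 / t½ = 0.693147 / 34.2 = 0.02027 h⁻¹
e^(−kτ) = e^(−0.02027 × 81.5) = 0.1917
Accumulation ratio R = 1 / (1 − e^(−kτ)) = 1 / (1 − 0.1917) = 1.237
Steady-state peak = C₀ × R = 0.519 × 1.237 = 0.6420 mg/L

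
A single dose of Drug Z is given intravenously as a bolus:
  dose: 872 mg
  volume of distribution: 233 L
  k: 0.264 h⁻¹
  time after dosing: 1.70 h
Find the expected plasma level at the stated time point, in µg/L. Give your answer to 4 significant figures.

2389 µg/L

C₀ = Dose / Vd = 872.0 / 233 = 3.742 mg/L
C = C₀ · e^(−k·t) = 3.742 × e^(−0.2640 × 1.70)
  = 3.742 × 0.6384 = 2.389 mg/L
Convert: 2.389 mg/L × 1000 = 2389 µg/L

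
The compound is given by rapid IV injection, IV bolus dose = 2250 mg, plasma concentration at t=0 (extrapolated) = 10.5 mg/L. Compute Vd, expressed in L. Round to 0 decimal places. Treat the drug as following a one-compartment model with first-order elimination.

Vd = Dose / C₀ = 2250 / 10.5 = 214.3 L

214 L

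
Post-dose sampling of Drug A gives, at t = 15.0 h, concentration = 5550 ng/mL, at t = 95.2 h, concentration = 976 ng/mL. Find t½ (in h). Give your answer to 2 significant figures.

32 h

k = ln(C₁/C₂) / (t₂ − t₁) = ln(5550/976) / (95.2 − 15.0)
  = 1.738 / 80.20 = 0.02167 h⁻¹
t½ = ln2 / k = 0.693147 / 0.02167 = 31.99 h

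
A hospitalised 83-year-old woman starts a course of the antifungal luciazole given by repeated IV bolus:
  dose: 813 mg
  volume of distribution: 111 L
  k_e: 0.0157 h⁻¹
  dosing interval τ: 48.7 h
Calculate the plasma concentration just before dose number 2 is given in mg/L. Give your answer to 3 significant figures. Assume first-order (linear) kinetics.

C₀ per dose = Dose / Vd = 813 / 111 = 7.324 mg/L
Fraction remaining after one interval: r = e^(−kτ) = e^(−0.01570 × 48.7) = 0.4655
Before dose 2, 1 dose has been given (aged 1τ).
C_trough = C₀ × r = 7.324 × 0.4655 = 3.409 mg/L

3.41 mg/L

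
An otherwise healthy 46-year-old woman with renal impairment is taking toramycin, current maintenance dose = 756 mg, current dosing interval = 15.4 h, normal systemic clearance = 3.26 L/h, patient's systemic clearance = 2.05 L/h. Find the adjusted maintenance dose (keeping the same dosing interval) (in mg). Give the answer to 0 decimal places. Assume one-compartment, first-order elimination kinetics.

475 mg

To keep the same average steady-state level, dosing rate must scale with clearance.
CL ratio = 2.05 / 3.26 = 0.6288
New dose (same interval) = 756 × 0.6288 = 475.4 mg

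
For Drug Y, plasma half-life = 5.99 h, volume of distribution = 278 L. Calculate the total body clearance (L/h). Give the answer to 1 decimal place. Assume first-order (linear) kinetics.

32.2 L/h

k = ln2 / t½ = 0.693147 / 5.99 = 0.1157 h⁻¹
CL = k × Vd = 0.1157 × 278 = 32.16 L/h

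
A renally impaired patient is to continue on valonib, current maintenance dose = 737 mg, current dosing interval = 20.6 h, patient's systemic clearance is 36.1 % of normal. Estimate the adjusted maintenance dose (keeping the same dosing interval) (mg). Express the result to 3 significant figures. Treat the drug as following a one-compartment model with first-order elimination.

To keep the same average steady-state level, dosing rate must scale with clearance.
CL ratio = 36.1 / 100 = 0.3610
New dose (same interval) = 737 × 0.3610 = 266.1 mg

266 mg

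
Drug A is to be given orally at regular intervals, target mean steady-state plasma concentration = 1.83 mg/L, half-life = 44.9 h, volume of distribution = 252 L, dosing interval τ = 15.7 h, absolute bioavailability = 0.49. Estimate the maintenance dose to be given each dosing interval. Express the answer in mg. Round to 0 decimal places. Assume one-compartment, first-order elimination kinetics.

228 mg

k = ln2 / t½ = 0.693147 / 44.9 = 0.01544 h⁻¹
CL = k × Vd = 0.01544 × 252 = 3.891 L/h
At steady state, F × (Dose/τ) = Css × CL.
Dose = Css × CL × τ / F = 1.83 × 3.891 × 15.7 / 0.49 = 228.1 mg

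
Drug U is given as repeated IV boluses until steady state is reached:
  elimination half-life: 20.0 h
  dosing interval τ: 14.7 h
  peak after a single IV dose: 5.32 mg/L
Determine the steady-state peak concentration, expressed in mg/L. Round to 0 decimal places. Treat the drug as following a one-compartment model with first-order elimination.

k = ln2 / t½ = 0.693147 / 20.0 = 0.03466 h⁻¹
e^(−kτ) = e^(−0.03466 × 14.7) = 0.6008
Accumulation ratio R = 1 / (1 − e^(−kτ)) = 1 / (1 − 0.6008) = 2.505
Steady-state peak = C₀ × R = 5.32 × 2.505 = 13.33 mg/L

13 mg/L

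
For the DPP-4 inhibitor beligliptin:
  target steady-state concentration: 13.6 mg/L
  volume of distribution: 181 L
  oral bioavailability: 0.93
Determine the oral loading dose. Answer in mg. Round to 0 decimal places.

LD = Css × Vd / F = 13.6 × 181 / 0.93 = 2647 mg

2647 mg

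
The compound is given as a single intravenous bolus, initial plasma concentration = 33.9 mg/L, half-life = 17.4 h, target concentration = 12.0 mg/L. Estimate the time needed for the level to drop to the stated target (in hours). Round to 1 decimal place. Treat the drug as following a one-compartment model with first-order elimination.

k = ln2 / t½ = 0.693147 / 17.4 = 0.03984 h⁻¹
t = ln(C₀ / C) / k = ln(33.90 / 12.0) / 0.03984
  = ln(2.825) / 0.03984 = 1.039 / 0.03984 = 26.08 h

26.1 h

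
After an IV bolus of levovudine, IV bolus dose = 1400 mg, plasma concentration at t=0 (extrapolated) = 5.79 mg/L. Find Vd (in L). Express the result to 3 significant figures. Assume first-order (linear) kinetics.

Vd = Dose / C₀ = 1400 / 5.79 = 241.8 L

242 L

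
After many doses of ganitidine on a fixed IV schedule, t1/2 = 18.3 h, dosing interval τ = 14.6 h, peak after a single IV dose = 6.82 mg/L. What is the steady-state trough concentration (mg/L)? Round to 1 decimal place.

k = ln2 / t½ = 0.693147 / 18.3 = 0.03788 h⁻¹
e^(−kτ) = e^(−0.03788 × 14.6) = 0.5752
Accumulation ratio R = 1 / (1 − e^(−kτ)) = 1 / (1 − 0.5752) = 2.354
Steady-state trough = C₀ × R × e^(−kτ) = 6.82 × 2.354 × 0.5752 = 9.234 mg/L

9.2 mg/L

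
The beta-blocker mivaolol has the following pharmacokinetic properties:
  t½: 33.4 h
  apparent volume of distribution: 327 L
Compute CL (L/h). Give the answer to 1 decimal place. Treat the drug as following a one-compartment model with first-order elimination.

k = ln2 / t½ = 0.693147 / 33.4 = 0.02075 h⁻¹
CL = k × Vd = 0.02075 × 327 = 6.785 L/h

6.8 L/h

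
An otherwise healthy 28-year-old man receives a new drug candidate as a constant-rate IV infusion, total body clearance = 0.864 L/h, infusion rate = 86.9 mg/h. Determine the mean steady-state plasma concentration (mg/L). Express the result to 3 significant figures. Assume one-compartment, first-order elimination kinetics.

101 mg/L

At steady state Css = R₀ / CL = 86.9 / 0.8640 = 100.6 mg/L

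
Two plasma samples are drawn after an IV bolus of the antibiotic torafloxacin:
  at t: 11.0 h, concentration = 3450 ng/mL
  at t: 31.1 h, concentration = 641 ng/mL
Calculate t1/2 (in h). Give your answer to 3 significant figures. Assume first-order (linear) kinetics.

k = ln(C₁/C₂) / (t₂ − t₁) = ln(3450/641) / (31.1 − 11.0)
  = 1.683 / 20.10 = 0.08373 h⁻¹
t½ = ln2 / k = 0.693147 / 0.08373 = 8.278 h

8.28 h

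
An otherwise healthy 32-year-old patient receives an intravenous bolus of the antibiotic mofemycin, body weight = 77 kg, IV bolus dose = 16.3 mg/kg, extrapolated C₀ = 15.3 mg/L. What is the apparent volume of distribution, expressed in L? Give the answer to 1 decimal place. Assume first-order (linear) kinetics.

82.0 L

Dose = 16.3 × 77 = 1255 mg
Vd = Dose / C₀ = 1255 / 15.3 = 82.03 L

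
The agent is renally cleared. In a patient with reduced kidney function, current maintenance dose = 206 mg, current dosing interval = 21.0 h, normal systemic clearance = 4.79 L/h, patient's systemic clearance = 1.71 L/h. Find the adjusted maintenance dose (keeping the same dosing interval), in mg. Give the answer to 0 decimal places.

To keep the same average steady-state level, dosing rate must scale with clearance.
CL ratio = 1.71 / 4.79 = 0.3570
New dose (same interval) = 206 × 0.3570 = 73.54 mg

74 mg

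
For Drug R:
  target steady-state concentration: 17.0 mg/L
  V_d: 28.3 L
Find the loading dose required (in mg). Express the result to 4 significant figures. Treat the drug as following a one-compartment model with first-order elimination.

481.1 mg

LD = Css × Vd = 17.0 × 28.3 = 481.1 mg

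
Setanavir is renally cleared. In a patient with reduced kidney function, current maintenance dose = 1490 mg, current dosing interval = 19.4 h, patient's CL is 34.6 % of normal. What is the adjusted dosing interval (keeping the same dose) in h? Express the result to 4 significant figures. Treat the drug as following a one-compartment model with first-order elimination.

To keep the same average steady-state level, dosing rate must scale with clearance.
CL ratio = 34.6 / 100 = 0.3460
New interval (same dose) = 19.4 / 0.3460 = 56.07 h

56.07 h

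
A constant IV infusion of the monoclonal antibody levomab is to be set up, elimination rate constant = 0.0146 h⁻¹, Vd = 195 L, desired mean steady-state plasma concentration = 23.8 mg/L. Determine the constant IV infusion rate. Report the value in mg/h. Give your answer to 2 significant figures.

CL = k × Vd = 0.01460 × 195 = 2.847 L/h
At steady state, infusion rate R₀ = Css × CL = 23.8 × 2.847 = 67.76 mg/h

68 mg/h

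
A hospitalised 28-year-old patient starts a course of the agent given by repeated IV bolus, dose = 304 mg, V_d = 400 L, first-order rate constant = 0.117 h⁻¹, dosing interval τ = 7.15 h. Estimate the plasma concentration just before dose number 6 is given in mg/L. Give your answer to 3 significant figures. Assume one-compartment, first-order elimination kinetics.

C₀ per dose = Dose / Vd = 304 / 400 = 0.7600 mg/L
Fraction remaining after one interval: r = e^(−kτ) = e^(−0.1170 × 7.15) = 0.4332
Before dose 6, 5 doses have been given (aged 1τ, 2τ, 3τ, 4τ, 5τ).
C_trough = C₀ × (r + r² + … + r^5) = C₀ × r(1−r^5)/(1−r)
        = 0.7600 × 0.4332 × (1 − 0.01526) / (1 − 0.4332) = 0.5720 mg/L

0.572 mg/L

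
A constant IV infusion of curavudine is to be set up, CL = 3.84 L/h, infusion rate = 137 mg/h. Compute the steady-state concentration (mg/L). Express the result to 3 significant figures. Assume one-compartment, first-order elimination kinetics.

At steady state Css = R₀ / CL = 137 / 3.840 = 35.68 mg/L

35.7 mg/L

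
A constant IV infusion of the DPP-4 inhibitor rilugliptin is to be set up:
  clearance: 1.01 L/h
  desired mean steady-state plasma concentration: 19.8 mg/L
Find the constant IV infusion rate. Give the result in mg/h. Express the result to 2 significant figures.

20 mg/h

At steady state, infusion rate R₀ = Css × CL = 19.8 × 1.010 = 20.00 mg/h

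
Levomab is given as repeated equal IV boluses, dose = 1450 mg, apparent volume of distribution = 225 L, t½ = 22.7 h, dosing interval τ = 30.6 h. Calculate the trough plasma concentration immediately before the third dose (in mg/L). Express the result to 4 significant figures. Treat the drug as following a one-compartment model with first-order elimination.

C₀ per dose = Dose / Vd = 1450 / 225 = 6.444 mg/L
k = ln2 / t½ = 0.693147 / 22.7 = 0.03054 h⁻¹
Fraction remaining after one interval: r = e^(−kτ) = e^(−0.03054 × 30.6) = 0.3928
Before dose 3, 2 doses have been given (aged 1τ, 2τ).
C_trough = C₀ × (r + r²) = 6.444 × (0.3928 + 0.1543) = 3.526 mg/L

3.526 mg/L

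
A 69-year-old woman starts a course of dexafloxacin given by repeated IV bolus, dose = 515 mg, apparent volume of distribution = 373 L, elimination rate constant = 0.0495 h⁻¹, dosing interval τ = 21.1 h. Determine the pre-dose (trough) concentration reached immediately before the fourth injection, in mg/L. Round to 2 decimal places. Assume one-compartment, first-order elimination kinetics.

0.72 mg/L

C₀ per dose = Dose / Vd = 515 / 373 = 1.381 mg/L
Fraction remaining after one interval: r = e^(−kτ) = e^(−0.04950 × 21.1) = 0.3519
Before dose 4, 3 doses have been given (aged 1τ, 2τ, 3τ).
C_trough = C₀ × (r + r² + … + r^3) = C₀ × r(1−r^3)/(1−r)
        = 1.381 × 0.3519 × (1 − 0.04358) / (1 − 0.3519) = 0.7172 mg/L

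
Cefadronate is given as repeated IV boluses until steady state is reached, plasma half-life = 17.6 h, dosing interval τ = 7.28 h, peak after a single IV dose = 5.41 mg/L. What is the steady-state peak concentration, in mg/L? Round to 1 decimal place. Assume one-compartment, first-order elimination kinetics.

k = ln2 / t½ = 0.693147 / 17.6 = 0.03938 h⁻¹
e^(−kτ) = e^(−0.03938 × 7.28) = 0.7507
Accumulation ratio R = 1 / (1 − e^(−kτ)) = 1 / (1 − 0.7507) = 4.011
Steady-state peak = C₀ × R = 5.41 × 4.011 = 21.70 mg/L

21.7 mg/L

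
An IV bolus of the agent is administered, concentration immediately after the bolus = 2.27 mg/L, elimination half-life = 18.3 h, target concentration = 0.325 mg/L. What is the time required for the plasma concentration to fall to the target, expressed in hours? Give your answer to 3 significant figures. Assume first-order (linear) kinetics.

k = ln2 / t½ = 0.693147 / 18.3 = 0.03788 h⁻¹
t = ln(C₀ / C) / k = ln(2.270 / 0.325) / 0.03788
  = ln(6.985) / 0.03788 = 1.944 / 0.03788 = 51.32 h

51.3 h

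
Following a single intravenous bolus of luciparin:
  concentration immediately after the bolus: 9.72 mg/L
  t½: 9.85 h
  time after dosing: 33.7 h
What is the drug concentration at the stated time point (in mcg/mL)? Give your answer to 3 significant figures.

k = ln2 / t½ = 0.693147 / 9.85 = 0.07037 h⁻¹
C = C₀ · e^(−k·t) = 9.720 × e^(−0.07037 × 33.7)
  = 9.720 × 0.09334 = 0.9073 mg/L
(0.9073 mg/L = 0.9073 mcg/mL)

0.907 mcg/mL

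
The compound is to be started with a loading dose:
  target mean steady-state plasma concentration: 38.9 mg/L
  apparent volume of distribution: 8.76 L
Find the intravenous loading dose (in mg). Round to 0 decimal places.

341 mg

LD = Css × Vd = 38.9 × 8.76 = 340.8 mg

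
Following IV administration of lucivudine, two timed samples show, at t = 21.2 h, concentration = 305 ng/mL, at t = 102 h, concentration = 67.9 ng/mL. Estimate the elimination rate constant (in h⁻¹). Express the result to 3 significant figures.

0.0186 h⁻¹

k = ln(C₁/C₂) / (t₂ − t₁) = ln(305/67.9) / (102 − 21.2)
  = 1.502 / 80.80 = 0.01859 h⁻¹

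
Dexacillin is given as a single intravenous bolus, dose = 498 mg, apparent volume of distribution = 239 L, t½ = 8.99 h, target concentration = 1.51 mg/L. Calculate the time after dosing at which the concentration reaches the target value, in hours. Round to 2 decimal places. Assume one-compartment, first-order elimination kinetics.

C₀ = Dose / Vd = 498.0 / 239 = 2.084 mg/L
k = ln2 / t½ = 0.693147 / 8.99 = 0.07710 h⁻¹
t = ln(C₀ / C) / k = ln(2.084 / 1.51) / 0.07710
  = ln(1.380) / 0.07710 = 0.3221 / 0.07710 = 4.178 h

4.18 h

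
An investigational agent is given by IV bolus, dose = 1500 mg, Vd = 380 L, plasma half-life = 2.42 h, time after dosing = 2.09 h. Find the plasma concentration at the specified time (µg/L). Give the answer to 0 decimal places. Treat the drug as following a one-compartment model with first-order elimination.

C₀ = Dose / Vd = 1500 / 380 = 3.947 mg/L
k = ln2 / t½ = 0.693147 / 2.42 = 0.2864 h⁻¹
C = C₀ · e^(−k·t) = 3.947 × e^(−0.2864 × 2.09)
  = 3.947 × 0.5496 = 2.169 mg/L
Convert: 2.169 mg/L × 1000 = 2169 µg/L

2169 µg/L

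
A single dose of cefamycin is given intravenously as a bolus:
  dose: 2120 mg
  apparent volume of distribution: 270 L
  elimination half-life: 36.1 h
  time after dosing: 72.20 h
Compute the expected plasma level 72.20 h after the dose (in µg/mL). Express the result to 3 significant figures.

1.96 µg/mL

C₀ = Dose / Vd = 2120 / 270 = 7.852 mg/L
k = ln2 / t½ = 0.693147 / 36.1 = 0.01920 h⁻¹
t / t½ = 72.20 / 36.1 = 2 half-lives
C = C₀ × (1/2)^2 = 7.852 × 0.2500 = 1.963 mg/L
(1.963 mg/L = 1.963 µg/mL)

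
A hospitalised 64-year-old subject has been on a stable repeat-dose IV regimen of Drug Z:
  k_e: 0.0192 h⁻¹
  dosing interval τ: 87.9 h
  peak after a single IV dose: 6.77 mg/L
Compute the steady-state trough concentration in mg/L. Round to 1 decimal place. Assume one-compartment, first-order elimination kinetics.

1.5 mg/L

e^(−kτ) = e^(−0.01920 × 87.9) = 0.1849
Accumulation ratio R = 1 / (1 − e^(−kτ)) = 1 / (1 − 0.1849) = 1.227
Steady-state trough = C₀ × R × e^(−kτ) = 6.77 × 1.227 × 0.1849 = 1.536 mg/L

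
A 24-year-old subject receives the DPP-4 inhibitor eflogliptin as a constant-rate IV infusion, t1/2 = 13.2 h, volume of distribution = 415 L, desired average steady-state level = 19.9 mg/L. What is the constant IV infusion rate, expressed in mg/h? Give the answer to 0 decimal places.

434 mg/h

k = ln2 / t½ = 0.693147 / 13.2 = 0.05251 h⁻¹
CL = k × Vd = 0.05251 × 415 = 21.79 L/h
At steady state, infusion rate R₀ = Css × CL = 19.9 × 21.79 = 433.6 mg/h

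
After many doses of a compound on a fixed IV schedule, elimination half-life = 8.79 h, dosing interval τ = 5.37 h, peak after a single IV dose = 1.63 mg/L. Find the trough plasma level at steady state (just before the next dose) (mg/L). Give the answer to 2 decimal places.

3.09 mg/L

k = ln2 / t½ = 0.693147 / 8.79 = 0.07886 h⁻¹
e^(−kτ) = e^(−0.07886 × 5.37) = 0.6548
Accumulation ratio R = 1 / (1 − e^(−kτ)) = 1 / (1 − 0.6548) = 2.897
Steady-state trough = C₀ × R × e^(−kτ) = 1.63 × 2.897 × 0.6548 = 3.092 mg/L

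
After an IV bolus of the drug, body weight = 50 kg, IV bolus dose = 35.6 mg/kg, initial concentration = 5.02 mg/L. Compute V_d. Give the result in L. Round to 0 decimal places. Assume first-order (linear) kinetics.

355 L

Dose = 35.6 × 50 = 1780 mg
Vd = Dose / C₀ = 1780 / 5.02 = 354.6 L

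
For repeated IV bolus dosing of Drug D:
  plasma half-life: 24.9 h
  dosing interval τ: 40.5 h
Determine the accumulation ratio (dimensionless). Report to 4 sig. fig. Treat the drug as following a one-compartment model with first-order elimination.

k = ln2 / t½ = 0.693147 / 24.9 = 0.02784 h⁻¹
e^(−kτ) = e^(−0.02784 × 40.5) = 0.3238
Accumulation ratio R = 1 / (1 − e^(−kτ)) = 1 / (1 − 0.3238) = 1.479

1.479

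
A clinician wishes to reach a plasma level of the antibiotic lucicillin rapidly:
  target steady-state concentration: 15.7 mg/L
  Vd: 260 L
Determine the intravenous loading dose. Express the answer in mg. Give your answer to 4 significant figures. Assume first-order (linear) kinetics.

4082 mg

LD = Css × Vd = 15.7 × 260 = 4082 mg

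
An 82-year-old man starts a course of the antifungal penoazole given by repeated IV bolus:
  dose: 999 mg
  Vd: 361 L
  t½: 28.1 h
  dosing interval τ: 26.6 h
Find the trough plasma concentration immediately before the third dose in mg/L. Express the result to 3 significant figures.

2.18 mg/L

C₀ per dose = Dose / Vd = 999 / 361 = 2.767 mg/L
k = ln2 / t½ = 0.693147 / 28.1 = 0.02467 h⁻¹
Fraction remaining after one interval: r = e^(−kτ) = e^(−0.02467 × 26.6) = 0.5188
Before dose 3, 2 doses have been given (aged 1τ, 2τ).
C_trough = C₀ × (r + r²) = 2.767 × (0.5188 + 0.2692) = 2.180 mg/L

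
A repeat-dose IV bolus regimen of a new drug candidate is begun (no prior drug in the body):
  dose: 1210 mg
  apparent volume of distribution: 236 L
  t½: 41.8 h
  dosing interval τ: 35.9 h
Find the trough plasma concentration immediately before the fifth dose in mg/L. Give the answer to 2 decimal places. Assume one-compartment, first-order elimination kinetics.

C₀ per dose = Dose / Vd = 1210 / 236 = 5.127 mg/L
k = ln2 / t½ = 0.693147 / 41.8 = 0.01658 h⁻¹
Fraction remaining after one interval: r = e^(−kτ) = e^(−0.01658 × 35.9) = 0.5514
Before dose 5, 4 doses have been given (aged 1τ, 2τ, 3τ, 4τ).
C_trough = C₀ × (r + r² + … + r^4) = C₀ × r(1−r^4)/(1−r)
        = 5.127 × 0.5514 × (1 − 0.09244) / (1 − 0.5514) = 5.719 mg/L

5.72 mg/L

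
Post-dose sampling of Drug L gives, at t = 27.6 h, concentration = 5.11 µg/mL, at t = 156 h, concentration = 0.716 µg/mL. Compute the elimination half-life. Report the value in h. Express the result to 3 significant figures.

k = ln(C₁/C₂) / (t₂ − t₁) = ln(5.11/0.716) / (156 − 27.6)
  = 1.965 / 128.4 = 0.01530 h⁻¹
t½ = ln2 / k = 0.693147 / 0.01530 = 45.30 h

45.3 h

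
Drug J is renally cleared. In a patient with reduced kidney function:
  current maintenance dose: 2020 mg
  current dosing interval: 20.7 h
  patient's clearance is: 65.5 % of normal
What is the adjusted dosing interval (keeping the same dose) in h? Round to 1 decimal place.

31.6 h

To keep the same average steady-state level, dosing rate must scale with clearance.
CL ratio = 65.5 / 100 = 0.6550
New interval (same dose) = 20.7 / 0.6550 = 31.60 h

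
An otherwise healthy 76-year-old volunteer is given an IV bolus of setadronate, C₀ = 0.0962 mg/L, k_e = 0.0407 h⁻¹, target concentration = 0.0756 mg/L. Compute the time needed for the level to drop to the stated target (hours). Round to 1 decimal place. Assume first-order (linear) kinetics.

5.9 h

t = ln(C₀ / C) / k = ln(0.09620 / 0.0756) / 0.04070
  = ln(1.272) / 0.04070 = 0.2406 / 0.04070 = 5.912 h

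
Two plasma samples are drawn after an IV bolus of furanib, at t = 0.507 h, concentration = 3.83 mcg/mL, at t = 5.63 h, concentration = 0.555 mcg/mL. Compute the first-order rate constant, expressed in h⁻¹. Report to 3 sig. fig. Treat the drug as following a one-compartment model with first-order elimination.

k = ln(C₁/C₂) / (t₂ − t₁) = ln(3.83/0.555) / (5.63 − 0.507)
  = 1.932 / 5.123 = 0.3771 h⁻¹

0.377 h⁻¹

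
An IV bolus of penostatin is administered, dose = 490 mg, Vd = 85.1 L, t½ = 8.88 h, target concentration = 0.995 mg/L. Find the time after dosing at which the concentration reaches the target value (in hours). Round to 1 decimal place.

22.5 h

C₀ = Dose / Vd = 490.0 / 85.1 = 5.758 mg/L
k = ln2 / t½ = 0.693147 / 8.88 = 0.07806 h⁻¹
t = ln(C₀ / C) / k = ln(5.758 / 0.995) / 0.07806
  = ln(5.787) / 0.07806 = 1.756 / 0.07806 = 22.50 h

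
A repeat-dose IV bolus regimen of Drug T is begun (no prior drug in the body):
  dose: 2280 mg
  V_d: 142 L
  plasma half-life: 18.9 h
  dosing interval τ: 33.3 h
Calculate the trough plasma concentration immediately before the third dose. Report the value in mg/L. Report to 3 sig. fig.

C₀ per dose = Dose / Vd = 2280 / 142 = 16.06 mg/L
k = ln2 / t½ = 0.693147 / 18.9 = 0.03667 h⁻¹
Fraction remaining after one interval: r = e^(−kτ) = e^(−0.03667 × 33.3) = 0.2949
Before dose 3, 2 doses have been given (aged 1τ, 2τ).
C_trough = C₀ × (r + r²) = 16.06 × (0.2949 + 0.08697) = 6.133 mg/L

6.13 mg/L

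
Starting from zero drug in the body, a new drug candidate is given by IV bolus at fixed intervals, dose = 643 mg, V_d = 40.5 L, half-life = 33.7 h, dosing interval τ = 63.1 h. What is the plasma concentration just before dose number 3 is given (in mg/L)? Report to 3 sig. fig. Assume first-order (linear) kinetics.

C₀ per dose = Dose / Vd = 643 / 40.5 = 15.88 mg/L
k = ln2 / t½ = 0.693147 / 33.7 = 0.02057 h⁻¹
Fraction remaining after one interval: r = e^(−kτ) = e^(−0.02057 × 63.1) = 0.2731
Before dose 3, 2 doses have been given (aged 1τ, 2τ).
C_trough = C₀ × (r + r²) = 15.88 × (0.2731 + 0.07458) = 5.521 mg/L

5.52 mg/L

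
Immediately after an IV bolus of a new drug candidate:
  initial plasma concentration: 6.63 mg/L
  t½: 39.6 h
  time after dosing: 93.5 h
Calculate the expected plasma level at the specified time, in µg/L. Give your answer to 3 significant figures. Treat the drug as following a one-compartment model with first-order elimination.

1290 µg/L

k = ln2 / t½ = 0.693147 / 39.6 = 0.01750 h⁻¹
C = C₀ · e^(−k·t) = 6.630 × e^(−0.01750 × 93.5)
  = 6.630 × 0.1947 = 1.291 mg/L
Convert: 1.291 mg/L × 1000 = 1291 µg/L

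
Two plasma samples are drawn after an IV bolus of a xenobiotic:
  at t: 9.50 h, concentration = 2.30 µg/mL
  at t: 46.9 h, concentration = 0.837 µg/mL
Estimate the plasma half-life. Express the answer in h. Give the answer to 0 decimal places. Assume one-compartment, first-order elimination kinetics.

k = ln(C₁/C₂) / (t₂ − t₁) = ln(2.30/0.837) / (46.9 − 9.50)
  = 1.011 / 37.40 = 0.02703 h⁻¹
t½ = ln2 / k = 0.693147 / 0.02703 = 25.64 h

26 h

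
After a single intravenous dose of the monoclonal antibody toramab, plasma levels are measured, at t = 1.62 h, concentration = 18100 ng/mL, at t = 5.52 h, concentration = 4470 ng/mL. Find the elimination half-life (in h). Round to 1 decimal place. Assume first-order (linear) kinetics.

1.9 h

k = ln(C₁/C₂) / (t₂ − t₁) = ln(18100/4470) / (5.52 − 1.62)
  = 1.399 / 3.900 = 0.3587 h⁻¹
t½ = ln2 / k = 0.693147 / 0.3587 = 1.932 h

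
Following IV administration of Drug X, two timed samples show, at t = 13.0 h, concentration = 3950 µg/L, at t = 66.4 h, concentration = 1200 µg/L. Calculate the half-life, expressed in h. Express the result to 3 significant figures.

k = ln(C₁/C₂) / (t₂ − t₁) = ln(3950/1200) / (66.4 − 13.0)
  = 1.191 / 53.40 = 0.02230 h⁻¹
t½ = ln2 / k = 0.693147 / 0.02230 = 31.08 h

31.1 h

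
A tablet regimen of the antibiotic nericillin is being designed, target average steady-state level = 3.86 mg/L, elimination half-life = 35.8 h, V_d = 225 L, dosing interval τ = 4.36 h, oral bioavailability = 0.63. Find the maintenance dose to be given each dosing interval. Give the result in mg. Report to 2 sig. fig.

120 mg

k = ln2 / t½ = 0.693147 / 35.8 = 0.01936 h⁻¹
CL = k × Vd = 0.01936 × 225 = 4.356 L/h
At steady state, F × (Dose/τ) = Css × CL.
Dose = Css × CL × τ / F = 3.86 × 4.356 × 4.36 / 0.63 = 116.4 mg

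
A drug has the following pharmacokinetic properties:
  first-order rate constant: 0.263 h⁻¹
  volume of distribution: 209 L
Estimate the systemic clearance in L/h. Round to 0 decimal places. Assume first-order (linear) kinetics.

CL = k × Vd = 0.263 × 209 = 54.97 L/h

55 L/h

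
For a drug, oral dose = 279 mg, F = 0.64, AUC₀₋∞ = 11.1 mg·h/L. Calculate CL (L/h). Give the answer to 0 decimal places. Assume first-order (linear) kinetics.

CL = F·Dose / AUC = 0.64 × 279 / 11.1 = 16.09 L/h

16 L/h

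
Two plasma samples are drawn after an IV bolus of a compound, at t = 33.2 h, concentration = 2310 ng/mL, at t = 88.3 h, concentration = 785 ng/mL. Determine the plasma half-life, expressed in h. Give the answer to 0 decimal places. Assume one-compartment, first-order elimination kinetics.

35 h

k = ln(C₁/C₂) / (t₂ − t₁) = ln(2310/785) / (88.3 − 33.2)
  = 1.079 / 55.10 = 0.01958 h⁻¹
t½ = ln2 / k = 0.693147 / 0.01958 = 35.40 h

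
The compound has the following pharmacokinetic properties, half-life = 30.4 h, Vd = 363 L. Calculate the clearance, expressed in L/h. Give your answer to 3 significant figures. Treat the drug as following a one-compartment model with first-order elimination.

8.28 L/h

k = ln2 / t½ = 0.693147 / 30.4 = 0.02280 h⁻¹
CL = k × Vd = 0.02280 × 363 = 8.276 L/h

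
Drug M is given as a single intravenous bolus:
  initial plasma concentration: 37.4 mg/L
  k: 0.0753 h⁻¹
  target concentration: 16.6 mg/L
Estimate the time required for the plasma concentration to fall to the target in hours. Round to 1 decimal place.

t = ln(C₀ / C) / k = ln(37.40 / 16.6) / 0.07530
  = ln(2.253) / 0.07530 = 0.8123 / 0.07530 = 10.79 h

10.8 h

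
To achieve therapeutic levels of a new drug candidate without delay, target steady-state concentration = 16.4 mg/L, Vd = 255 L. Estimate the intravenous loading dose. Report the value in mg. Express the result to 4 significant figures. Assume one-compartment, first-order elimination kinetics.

LD = Css × Vd = 16.4 × 255 = 4182 mg

4182 mg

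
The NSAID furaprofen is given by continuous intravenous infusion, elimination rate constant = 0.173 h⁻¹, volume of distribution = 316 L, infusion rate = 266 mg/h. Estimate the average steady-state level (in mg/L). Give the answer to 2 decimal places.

CL = k × Vd = 0.1730 × 316 = 54.67 L/h
At steady state Css = R₀ / CL = 266 / 54.67 = 4.866 mg/L

4.87 mg/L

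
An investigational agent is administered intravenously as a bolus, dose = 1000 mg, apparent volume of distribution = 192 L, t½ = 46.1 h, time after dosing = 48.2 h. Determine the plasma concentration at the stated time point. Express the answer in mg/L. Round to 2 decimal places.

C₀ = Dose / Vd = 1000 / 192 = 5.208 mg/L
k = ln2 / t½ = 0.693147 / 46.1 = 0.01504 h⁻¹
C = C₀ · e^(−k·t) = 5.208 × e^(−0.01504 × 48.2)
  = 5.208 × 0.4844 = 2.523 mg/L

2.52 mg/L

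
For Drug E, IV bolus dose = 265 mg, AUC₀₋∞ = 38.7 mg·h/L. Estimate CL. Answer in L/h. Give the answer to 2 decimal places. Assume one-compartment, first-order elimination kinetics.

CL = Dose / AUC = 265 / 38.7 = 6.848 L/h

6.85 L/h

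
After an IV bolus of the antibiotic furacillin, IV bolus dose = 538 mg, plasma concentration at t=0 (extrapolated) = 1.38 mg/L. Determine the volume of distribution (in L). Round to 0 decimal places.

390 L

Vd = Dose / C₀ = 538.0 / 1.38 = 389.9 L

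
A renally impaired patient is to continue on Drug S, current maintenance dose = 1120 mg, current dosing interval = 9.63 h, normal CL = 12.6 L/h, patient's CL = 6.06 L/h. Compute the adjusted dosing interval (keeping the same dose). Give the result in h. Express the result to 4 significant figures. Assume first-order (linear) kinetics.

20.02 h

To keep the same average steady-state level, dosing rate must scale with clearance.
CL ratio = 6.06 / 12.6 = 0.4810
New interval (same dose) = 9.63 / 0.4810 = 20.02 h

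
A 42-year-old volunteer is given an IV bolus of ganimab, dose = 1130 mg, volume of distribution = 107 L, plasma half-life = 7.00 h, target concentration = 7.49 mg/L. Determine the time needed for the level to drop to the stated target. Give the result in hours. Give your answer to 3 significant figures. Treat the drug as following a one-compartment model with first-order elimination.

3.47 h

C₀ = Dose / Vd = 1130 / 107 = 10.56 mg/L
k = ln2 / t½ = 0.693147 / 7.00 = 0.09902 h⁻¹
t = ln(C₀ / C) / k = ln(10.56 / 7.49) / 0.09902
  = ln(1.410) / 0.09902 = 0.3436 / 0.09902 = 3.470 h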